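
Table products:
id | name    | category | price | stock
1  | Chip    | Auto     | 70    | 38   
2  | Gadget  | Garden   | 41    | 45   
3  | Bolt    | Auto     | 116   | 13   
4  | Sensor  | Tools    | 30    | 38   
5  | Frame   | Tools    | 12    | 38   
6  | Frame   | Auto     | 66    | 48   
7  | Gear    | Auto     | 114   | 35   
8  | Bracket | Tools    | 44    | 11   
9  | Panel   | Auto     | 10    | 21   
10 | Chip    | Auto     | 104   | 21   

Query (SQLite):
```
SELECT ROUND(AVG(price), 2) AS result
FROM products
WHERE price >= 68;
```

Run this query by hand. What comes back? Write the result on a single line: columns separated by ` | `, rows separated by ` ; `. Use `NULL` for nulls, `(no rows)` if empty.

101

Rows where price >= 68 → price values: [70, 116, 114, 104].
AVG = 404 / 4 (rounded to 2 dp).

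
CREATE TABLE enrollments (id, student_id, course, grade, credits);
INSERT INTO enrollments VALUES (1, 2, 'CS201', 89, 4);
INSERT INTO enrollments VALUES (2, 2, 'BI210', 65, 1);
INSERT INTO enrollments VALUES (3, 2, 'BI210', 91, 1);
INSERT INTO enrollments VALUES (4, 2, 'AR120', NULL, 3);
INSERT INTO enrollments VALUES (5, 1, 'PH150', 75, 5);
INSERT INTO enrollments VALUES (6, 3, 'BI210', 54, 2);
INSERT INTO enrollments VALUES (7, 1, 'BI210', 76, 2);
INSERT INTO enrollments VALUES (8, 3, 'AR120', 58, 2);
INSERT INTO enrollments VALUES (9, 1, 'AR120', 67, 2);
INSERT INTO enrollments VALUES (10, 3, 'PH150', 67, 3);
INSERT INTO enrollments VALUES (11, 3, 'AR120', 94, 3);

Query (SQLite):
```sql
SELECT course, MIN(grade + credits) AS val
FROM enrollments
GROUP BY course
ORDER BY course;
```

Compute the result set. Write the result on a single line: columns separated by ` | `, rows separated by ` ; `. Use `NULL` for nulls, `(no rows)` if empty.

AR120 | 60 ; BI210 | 56 ; CS201 | 93 ; PH150 | 70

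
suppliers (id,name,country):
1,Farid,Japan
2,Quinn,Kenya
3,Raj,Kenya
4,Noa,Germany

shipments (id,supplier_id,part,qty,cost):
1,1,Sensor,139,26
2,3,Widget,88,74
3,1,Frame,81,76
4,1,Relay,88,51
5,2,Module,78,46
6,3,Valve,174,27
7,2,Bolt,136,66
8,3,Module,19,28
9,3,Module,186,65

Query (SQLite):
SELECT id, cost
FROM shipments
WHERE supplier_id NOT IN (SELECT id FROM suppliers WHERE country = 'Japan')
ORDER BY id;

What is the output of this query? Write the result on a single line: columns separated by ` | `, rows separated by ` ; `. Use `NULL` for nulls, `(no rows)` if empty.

Inner query: suppliers.id where country = 'Japan'.
Outer: keep shipments rows whose supplier_id is not in that set.
Inner query → {1}

2 | 74 ; 5 | 46 ; 6 | 27 ; 7 | 66 ; 8 | 28 ; 9 | 65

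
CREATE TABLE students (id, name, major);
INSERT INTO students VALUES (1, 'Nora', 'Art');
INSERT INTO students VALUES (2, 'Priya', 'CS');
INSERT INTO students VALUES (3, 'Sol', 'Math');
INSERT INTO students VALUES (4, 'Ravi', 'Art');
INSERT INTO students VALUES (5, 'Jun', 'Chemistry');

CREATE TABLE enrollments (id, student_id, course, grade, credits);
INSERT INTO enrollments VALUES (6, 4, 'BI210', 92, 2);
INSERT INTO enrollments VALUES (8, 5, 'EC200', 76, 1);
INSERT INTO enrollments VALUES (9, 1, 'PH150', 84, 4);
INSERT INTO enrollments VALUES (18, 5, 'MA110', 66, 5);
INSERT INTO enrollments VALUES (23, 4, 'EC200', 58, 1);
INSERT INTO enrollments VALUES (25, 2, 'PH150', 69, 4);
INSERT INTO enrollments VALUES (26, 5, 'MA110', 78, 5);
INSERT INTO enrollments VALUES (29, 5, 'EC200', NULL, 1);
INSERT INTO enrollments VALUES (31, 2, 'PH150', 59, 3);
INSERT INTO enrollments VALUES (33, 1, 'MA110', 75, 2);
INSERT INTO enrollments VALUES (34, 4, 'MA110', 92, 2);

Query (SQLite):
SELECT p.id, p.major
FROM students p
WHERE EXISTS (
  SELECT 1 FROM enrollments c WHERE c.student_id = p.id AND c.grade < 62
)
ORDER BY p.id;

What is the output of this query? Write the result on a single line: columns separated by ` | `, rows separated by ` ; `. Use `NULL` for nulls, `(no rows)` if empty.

For each students row, check whether any enrollments with matching student_id has grade < 62.
Keep rows where that is true.

2 | CS ; 4 | Art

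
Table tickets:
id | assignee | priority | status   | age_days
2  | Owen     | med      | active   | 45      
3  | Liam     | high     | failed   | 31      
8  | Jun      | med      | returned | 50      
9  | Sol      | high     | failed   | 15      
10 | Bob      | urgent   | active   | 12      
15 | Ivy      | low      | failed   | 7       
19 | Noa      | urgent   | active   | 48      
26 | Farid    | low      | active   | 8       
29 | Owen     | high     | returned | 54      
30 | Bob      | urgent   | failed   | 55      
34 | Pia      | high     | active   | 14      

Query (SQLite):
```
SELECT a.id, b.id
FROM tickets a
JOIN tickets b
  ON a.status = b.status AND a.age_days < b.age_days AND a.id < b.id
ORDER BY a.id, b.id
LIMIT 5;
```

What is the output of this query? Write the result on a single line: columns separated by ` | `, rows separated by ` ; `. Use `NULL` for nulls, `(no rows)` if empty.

2 | 19 ; 3 | 30 ; 8 | 29 ; 9 | 30 ; 10 | 19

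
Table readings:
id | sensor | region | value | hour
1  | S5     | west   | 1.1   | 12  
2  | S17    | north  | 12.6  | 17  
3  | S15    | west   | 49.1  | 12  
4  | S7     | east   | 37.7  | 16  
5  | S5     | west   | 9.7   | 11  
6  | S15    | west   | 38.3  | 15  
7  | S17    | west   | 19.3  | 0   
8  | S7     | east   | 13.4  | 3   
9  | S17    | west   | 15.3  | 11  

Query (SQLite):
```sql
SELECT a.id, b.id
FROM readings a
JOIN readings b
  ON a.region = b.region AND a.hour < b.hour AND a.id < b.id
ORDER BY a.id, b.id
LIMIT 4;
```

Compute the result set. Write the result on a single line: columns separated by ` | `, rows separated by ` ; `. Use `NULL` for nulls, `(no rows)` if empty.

Pairs (a,b) with same region, a.hour < b.hour, a.id < b.id.
region groups: east:{4,8} north:{2} west:{1,3,5,6,7,9}
Ordered by (a.id, b.id); first 4.

1 | 6 ; 3 | 6 ; 5 | 6 ; 7 | 9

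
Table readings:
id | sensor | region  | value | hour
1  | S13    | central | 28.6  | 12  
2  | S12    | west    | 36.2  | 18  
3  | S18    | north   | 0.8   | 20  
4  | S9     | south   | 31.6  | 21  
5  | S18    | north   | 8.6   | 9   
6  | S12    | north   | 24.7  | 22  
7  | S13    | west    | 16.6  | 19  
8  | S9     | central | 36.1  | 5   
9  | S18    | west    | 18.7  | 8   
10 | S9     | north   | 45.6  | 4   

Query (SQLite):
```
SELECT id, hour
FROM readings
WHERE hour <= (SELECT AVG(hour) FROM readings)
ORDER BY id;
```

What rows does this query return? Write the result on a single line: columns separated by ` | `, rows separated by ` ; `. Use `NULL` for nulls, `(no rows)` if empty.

1 | 12 ; 5 | 9 ; 8 | 5 ; 9 | 8 ; 10 | 4

Scalar subquery: AVG(hour) over all readings rows = 13.8.
Keep rows where hour <= that value.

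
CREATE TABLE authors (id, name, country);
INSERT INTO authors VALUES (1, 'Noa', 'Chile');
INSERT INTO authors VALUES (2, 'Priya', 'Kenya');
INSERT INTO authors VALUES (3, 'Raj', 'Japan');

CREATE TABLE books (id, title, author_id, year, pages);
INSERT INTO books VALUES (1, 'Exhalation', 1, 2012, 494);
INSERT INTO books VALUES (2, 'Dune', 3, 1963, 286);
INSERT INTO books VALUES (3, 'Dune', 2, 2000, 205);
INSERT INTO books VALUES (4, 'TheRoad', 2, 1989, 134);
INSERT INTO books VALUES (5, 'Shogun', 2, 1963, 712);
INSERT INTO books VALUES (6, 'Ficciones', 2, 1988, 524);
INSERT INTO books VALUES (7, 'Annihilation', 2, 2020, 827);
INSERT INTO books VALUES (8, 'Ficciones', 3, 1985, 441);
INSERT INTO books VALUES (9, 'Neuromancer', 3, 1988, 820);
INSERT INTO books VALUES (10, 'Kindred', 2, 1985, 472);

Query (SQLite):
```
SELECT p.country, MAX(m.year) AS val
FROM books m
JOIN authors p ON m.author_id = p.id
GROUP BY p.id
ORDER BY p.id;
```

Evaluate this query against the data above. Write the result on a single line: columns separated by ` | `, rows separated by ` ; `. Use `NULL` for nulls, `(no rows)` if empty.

Join each books row to its authors via author_id.
Group joined rows by authors.id; compute MAX(m.year) per group.
  1: ids {1} → MAX(m.year)=2012
  2: ids {3, 4, 5, 6, 7, 10} → MAX(m.year)=2020
  3: ids {2, 8, 9} → MAX(m.year)=1988

Chile | 2012 ; Kenya | 2020 ; Japan | 1988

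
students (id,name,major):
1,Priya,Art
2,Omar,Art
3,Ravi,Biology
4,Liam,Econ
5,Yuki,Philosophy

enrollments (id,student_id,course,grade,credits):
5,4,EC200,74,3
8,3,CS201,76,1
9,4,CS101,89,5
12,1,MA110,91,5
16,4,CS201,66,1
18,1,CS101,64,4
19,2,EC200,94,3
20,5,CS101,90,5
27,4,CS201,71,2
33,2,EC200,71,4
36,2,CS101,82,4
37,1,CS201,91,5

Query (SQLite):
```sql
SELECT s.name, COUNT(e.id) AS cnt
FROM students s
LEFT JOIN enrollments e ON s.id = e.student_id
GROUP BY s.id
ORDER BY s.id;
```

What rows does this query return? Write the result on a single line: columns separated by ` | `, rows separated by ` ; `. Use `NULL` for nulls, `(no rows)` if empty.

Priya | 3 ; Omar | 3 ; Ravi | 1 ; Liam | 4 ; Yuki | 1

LEFT JOIN keeps every students row; unmatched ones get NULL for enrollments columns.
Group by students.id and compute COUNT(e.id). COUNT(col) of an all-NULL group is 0.
  1: ids {12, 18, 37} → COUNT(e.id)=3
  2: ids {19, 33, 36} → COUNT(e.id)=3
  3: ids {8} → COUNT(e.id)=1
  4: ids {5, 9, 16, 27} → COUNT(e.id)=4
  5: ids {20} → COUNT(e.id)=1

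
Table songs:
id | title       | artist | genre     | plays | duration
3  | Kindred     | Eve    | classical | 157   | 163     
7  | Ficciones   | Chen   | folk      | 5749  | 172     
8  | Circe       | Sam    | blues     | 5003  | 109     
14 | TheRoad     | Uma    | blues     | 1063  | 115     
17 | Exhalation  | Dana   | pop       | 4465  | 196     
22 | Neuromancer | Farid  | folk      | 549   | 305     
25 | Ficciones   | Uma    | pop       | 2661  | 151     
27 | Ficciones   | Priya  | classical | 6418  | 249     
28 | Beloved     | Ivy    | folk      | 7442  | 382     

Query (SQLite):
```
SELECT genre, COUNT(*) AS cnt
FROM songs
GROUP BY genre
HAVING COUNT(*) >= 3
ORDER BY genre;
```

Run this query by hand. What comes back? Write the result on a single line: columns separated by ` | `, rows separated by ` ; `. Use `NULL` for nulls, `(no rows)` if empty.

Partition songs by genre; compute COUNT(*) within each group.
HAVING: keep groups with count ≥ 3.
  blues: ids {8, 14} → COUNT(*)=2
  classical: ids {3, 27} → COUNT(*)=2
  folk: ids {7, 22, 28} → COUNT(*)=3
  pop: ids {17, 25} → COUNT(*)=2

folk | 3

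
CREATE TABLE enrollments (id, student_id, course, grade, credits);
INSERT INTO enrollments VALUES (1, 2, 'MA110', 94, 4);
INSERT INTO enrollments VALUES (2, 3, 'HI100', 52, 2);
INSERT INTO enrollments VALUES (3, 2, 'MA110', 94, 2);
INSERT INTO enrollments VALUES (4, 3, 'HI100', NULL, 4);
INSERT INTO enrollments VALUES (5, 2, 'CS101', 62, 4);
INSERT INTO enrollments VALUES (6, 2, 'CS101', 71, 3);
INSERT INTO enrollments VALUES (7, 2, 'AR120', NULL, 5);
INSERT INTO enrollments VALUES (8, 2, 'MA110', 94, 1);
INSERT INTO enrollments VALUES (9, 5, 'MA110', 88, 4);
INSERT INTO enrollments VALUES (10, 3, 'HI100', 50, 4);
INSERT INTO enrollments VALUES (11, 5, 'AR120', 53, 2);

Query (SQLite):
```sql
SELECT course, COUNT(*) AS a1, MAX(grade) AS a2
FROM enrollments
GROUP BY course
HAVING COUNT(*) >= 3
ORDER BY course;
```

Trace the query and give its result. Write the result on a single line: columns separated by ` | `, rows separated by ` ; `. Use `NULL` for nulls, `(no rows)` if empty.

Group enrollments by course.
Per group compute: COUNT(*), MAX(grade).
HAVING: drop groups with fewer than 3 rows.
  AR120: ids {7, 11} → COUNT(*)=2, MAX(grade)=53
  CS101: ids {5, 6} → COUNT(*)=2, MAX(grade)=71
  HI100: ids {2, 4, 10} → COUNT(*)=3, MAX(grade)=52
  MA110: ids {1, 3, 8, 9} → COUNT(*)=4, MAX(grade)=94

HI100 | 3 | 52 ; MA110 | 4 | 94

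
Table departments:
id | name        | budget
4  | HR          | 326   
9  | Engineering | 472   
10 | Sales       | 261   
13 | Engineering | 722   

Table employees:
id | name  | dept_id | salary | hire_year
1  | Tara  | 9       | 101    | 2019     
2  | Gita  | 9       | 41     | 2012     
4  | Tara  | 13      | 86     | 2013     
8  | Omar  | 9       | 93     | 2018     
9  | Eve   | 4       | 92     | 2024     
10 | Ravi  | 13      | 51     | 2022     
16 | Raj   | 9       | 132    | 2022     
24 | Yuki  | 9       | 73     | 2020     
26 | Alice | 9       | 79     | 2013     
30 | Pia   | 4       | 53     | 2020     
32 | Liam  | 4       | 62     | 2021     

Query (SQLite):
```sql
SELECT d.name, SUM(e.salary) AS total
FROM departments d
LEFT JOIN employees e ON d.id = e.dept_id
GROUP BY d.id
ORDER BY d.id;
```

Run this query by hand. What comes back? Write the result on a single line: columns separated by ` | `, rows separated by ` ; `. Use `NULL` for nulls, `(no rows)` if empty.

HR | 207 ; Engineering | 519 ; Sales | NULL ; Engineering | 137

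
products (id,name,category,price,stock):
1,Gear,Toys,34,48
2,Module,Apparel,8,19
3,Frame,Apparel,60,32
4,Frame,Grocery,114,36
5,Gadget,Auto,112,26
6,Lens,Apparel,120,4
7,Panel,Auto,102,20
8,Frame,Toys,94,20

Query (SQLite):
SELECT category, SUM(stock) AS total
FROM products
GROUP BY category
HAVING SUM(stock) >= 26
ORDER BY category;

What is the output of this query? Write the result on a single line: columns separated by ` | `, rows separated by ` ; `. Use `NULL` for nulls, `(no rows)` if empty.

Apparel | 55 ; Auto | 46 ; Grocery | 36 ; Toys | 68

Partition products by category; compute SUM(stock) within each group.
HAVING: keep groups where SUM(stock) >= 26.
  Apparel: ids {2, 3, 6} → SUM(stock)=55
  Auto: ids {5, 7} → SUM(stock)=46
  Grocery: ids {4} → SUM(stock)=36
  Toys: ids {1, 8} → SUM(stock)=68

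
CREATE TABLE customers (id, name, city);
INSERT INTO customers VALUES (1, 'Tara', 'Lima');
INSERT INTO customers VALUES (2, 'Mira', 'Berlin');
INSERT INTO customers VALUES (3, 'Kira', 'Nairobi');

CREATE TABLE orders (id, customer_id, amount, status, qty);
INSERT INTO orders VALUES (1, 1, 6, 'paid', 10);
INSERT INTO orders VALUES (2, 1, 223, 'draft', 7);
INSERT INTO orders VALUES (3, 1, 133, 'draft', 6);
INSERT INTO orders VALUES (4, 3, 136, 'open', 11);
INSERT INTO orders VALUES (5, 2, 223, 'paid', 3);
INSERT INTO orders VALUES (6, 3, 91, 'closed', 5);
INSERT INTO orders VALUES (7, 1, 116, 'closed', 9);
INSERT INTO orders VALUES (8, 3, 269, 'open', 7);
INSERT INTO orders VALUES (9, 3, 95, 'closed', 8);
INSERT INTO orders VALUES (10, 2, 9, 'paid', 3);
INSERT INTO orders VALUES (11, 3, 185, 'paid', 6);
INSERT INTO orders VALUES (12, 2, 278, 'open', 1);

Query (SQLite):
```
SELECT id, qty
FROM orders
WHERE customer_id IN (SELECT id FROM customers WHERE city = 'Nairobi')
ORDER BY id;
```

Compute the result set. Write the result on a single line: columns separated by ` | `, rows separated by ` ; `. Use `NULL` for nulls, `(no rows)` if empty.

4 | 11 ; 6 | 5 ; 8 | 7 ; 9 | 8 ; 11 | 6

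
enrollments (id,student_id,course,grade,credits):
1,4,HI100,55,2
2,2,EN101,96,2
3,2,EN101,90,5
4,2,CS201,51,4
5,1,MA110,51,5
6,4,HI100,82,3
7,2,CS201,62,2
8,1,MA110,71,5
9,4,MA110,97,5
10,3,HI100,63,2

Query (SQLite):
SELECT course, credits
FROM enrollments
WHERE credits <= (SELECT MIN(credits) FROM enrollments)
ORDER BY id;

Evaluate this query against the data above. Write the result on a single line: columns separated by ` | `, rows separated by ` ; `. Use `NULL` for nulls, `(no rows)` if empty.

HI100 | 2 ; EN101 | 2 ; CS201 | 2 ; HI100 | 2

Scalar subquery: MIN(credits) over all enrollments rows = 2.
Keep rows where credits <= that value.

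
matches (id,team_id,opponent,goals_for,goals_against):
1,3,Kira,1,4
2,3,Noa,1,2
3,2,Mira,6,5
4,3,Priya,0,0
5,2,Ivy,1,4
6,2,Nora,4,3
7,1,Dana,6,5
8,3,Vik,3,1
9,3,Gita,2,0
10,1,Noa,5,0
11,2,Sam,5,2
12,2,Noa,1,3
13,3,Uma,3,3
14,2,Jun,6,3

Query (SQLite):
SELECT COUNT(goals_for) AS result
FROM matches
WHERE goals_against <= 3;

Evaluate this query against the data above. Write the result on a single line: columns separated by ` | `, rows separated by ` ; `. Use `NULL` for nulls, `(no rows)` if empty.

Rows where goals_against <= 3 → goals_for values: [1, 0, 4, 3, 2, 5, 5, 1, 3, 6].
COUNT(goals_for) counts non-NULL values → 10.

10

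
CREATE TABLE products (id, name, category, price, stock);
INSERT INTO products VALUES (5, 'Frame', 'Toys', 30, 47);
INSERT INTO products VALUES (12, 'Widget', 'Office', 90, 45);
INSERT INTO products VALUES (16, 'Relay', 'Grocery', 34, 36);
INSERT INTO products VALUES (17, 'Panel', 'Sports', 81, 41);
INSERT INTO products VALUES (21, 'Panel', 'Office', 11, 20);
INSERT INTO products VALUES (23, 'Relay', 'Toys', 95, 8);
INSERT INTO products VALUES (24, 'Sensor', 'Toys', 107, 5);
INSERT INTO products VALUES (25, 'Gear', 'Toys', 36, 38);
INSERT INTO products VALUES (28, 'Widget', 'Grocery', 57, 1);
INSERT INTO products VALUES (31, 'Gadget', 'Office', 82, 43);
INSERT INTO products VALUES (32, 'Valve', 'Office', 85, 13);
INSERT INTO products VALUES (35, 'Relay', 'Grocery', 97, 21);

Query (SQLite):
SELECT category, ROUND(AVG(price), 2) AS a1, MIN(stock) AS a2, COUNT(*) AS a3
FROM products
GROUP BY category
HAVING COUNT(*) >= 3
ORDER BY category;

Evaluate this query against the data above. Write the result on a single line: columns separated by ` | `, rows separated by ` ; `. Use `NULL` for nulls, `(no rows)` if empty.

Grocery | 62.67 | 1 | 3 ; Office | 67 | 13 | 4 ; Toys | 67 | 5 | 4

Group products by category.
Per group compute: ROUND(AVG(price), 2), MIN(stock), COUNT(*).
HAVING: drop groups with fewer than 3 rows.
  Grocery: ids {16, 28, 35} → ROUND(AVG(price), 2)=62.67, MIN(stock)=1, COUNT(*)=3
  Office: ids {12, 21, 31, 32} → ROUND(AVG(price), 2)=67, MIN(stock)=13, COUNT(*)=4
  Sports: ids {17} → ROUND(AVG(price), 2)=81, MIN(stock)=41, COUNT(*)=1
  Toys: ids {5, 23, 24, 25} → ROUND(AVG(price), 2)=67, MIN(stock)=5, COUNT(*)=4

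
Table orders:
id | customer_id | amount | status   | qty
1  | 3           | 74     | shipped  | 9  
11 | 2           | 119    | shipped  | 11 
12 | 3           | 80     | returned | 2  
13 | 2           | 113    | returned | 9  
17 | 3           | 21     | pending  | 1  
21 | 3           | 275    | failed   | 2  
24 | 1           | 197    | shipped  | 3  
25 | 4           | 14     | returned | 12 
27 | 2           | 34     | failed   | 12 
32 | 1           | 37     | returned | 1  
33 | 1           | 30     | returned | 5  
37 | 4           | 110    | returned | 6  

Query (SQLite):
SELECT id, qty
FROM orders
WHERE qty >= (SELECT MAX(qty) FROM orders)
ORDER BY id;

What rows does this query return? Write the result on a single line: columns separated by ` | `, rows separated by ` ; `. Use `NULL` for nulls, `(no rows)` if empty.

25 | 12 ; 27 | 12

Scalar subquery: MAX(qty) over all orders rows = 12.
Keep rows where qty >= that value.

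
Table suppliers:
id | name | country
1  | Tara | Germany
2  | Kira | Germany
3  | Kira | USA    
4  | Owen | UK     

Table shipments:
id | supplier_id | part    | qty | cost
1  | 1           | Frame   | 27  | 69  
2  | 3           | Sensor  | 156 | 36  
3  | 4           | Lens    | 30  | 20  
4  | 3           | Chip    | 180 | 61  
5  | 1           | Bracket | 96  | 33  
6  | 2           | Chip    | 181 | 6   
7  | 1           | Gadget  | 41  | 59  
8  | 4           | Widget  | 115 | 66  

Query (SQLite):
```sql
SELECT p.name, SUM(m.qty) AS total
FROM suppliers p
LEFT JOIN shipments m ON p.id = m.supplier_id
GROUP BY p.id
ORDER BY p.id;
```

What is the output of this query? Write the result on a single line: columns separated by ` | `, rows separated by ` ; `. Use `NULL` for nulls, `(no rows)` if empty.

Tara | 164 ; Kira | 181 ; Kira | 336 ; Owen | 145

LEFT JOIN keeps every suppliers row; unmatched ones get NULL for shipments columns.
Group by suppliers.id and compute SUM(m.qty). SUM over an all-NULL group is NULL.
  1: ids {1, 5, 7} → SUM(m.qty)=164
  2: ids {6} → SUM(m.qty)=181
  3: ids {2, 4} → SUM(m.qty)=336
  4: ids {3, 8} → SUM(m.qty)=145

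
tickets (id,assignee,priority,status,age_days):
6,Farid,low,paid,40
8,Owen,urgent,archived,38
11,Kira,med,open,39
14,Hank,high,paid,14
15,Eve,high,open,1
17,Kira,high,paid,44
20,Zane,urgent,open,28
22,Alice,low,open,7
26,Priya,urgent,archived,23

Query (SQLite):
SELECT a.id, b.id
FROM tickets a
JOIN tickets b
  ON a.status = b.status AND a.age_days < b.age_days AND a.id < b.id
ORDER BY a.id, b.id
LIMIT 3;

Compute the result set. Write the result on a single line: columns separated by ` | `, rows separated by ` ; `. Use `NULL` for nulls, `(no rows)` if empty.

6 | 17 ; 14 | 17 ; 15 | 20

Pairs (a,b) with same status, a.age_days < b.age_days, a.id < b.id.
status groups: archived:{8,26} open:{11,15,20,22} paid:{6,14,17}
Ordered by (a.id, b.id); first 3.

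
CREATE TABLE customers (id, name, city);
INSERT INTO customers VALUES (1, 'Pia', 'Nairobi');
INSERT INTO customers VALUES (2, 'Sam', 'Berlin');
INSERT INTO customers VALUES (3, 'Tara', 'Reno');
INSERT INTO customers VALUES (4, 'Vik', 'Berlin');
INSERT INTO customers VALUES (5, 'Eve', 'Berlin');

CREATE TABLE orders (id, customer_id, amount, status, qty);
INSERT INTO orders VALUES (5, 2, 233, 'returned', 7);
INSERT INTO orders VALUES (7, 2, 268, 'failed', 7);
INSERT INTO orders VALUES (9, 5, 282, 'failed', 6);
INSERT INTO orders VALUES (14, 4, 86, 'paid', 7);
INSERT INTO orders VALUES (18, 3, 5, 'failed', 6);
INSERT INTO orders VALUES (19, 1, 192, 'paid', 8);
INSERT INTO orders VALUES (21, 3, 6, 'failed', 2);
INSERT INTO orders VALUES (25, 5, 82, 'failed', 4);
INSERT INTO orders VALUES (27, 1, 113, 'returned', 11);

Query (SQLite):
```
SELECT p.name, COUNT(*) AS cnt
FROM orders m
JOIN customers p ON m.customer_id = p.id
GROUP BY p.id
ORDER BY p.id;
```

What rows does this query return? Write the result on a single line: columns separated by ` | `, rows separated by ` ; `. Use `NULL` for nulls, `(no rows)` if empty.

Pia | 2 ; Sam | 2 ; Tara | 2 ; Vik | 1 ; Eve | 2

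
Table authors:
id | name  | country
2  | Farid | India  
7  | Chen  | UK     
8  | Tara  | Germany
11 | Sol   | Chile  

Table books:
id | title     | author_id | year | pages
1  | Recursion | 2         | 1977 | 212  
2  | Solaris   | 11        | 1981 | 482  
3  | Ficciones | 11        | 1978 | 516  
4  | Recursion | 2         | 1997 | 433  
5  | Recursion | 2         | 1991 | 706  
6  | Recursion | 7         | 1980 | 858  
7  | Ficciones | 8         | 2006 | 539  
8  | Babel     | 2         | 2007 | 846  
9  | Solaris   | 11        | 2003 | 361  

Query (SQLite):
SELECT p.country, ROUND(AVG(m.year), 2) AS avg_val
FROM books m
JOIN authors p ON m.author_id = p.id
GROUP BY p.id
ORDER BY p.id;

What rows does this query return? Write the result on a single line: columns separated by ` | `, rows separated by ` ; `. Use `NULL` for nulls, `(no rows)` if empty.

India | 1993 ; UK | 1980 ; Germany | 2006 ; Chile | 1987.33

Join each books row to its authors via author_id.
Group joined rows by authors.id; compute ROUND(AVG(m.year), 2) per group.
  2: ids {1, 4, 5, 8} → ROUND(AVG(m.year), 2)=1993
  7: ids {6} → ROUND(AVG(m.year), 2)=1980
  8: ids {7} → ROUND(AVG(m.year), 2)=2006
  11: ids {2, 3, 9} → ROUND(AVG(m.year), 2)=1987.33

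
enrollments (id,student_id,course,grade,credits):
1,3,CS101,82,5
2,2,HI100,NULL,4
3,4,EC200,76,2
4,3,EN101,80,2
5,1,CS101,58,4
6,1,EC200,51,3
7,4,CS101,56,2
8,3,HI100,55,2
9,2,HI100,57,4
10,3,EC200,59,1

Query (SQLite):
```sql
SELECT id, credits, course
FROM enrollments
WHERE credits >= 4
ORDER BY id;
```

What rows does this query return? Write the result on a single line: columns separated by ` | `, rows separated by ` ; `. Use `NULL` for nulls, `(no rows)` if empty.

credits >= 4: ids {1, 2, 5, 9}

1 | 5 | CS101 ; 2 | 4 | HI100 ; 5 | 4 | CS101 ; 9 | 4 | HI100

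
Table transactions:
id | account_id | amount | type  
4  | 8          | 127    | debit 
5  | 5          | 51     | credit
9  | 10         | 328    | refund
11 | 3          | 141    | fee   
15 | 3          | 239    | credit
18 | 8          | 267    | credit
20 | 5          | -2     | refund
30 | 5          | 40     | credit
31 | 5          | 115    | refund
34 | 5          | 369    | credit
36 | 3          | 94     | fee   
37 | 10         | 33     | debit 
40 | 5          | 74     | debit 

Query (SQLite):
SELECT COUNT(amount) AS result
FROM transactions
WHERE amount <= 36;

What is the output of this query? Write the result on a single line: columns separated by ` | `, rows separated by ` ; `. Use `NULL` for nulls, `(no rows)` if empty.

Rows where amount <= 36 → amount values: [-2, 33].
COUNT(amount) counts non-NULL values → 2.

2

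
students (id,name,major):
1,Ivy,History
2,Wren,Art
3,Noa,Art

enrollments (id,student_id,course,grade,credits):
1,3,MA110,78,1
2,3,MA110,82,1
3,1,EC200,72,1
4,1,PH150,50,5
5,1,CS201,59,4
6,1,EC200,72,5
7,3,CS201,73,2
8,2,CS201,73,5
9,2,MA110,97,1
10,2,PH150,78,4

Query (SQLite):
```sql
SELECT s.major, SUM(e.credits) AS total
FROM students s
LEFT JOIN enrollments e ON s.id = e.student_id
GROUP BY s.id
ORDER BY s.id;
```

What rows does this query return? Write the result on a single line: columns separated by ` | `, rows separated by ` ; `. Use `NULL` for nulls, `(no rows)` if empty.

LEFT JOIN keeps every students row; unmatched ones get NULL for enrollments columns.
Group by students.id and compute SUM(e.credits). SUM over an all-NULL group is NULL.
  1: ids {3, 4, 5, 6} → SUM(e.credits)=15
  2: ids {8, 9, 10} → SUM(e.credits)=10
  3: ids {1, 2, 7} → SUM(e.credits)=4

History | 15 ; Art | 10 ; Art | 4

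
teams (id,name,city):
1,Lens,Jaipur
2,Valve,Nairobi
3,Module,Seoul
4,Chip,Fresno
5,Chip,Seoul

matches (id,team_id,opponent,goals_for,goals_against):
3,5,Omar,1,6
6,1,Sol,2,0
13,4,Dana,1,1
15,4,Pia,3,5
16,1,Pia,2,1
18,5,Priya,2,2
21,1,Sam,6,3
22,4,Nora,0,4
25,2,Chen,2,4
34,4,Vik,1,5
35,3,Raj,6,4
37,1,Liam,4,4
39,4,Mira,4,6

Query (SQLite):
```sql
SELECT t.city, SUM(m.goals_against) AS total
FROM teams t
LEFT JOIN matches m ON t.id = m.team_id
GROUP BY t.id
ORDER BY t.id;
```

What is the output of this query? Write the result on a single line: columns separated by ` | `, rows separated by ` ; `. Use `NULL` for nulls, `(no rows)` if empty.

Jaipur | 8 ; Nairobi | 4 ; Seoul | 4 ; Fresno | 21 ; Seoul | 8

LEFT JOIN keeps every teams row; unmatched ones get NULL for matches columns.
Group by teams.id and compute SUM(m.goals_against). SUM over an all-NULL group is NULL.
  1: ids {6, 16, 21, 37} → SUM(m.goals_against)=8
  2: ids {25} → SUM(m.goals_against)=4
  3: ids {35} → SUM(m.goals_against)=4
  4: ids {13, 15, 22, 34, 39} → SUM(m.goals_against)=21
  5: ids {3, 18} → SUM(m.goals_against)=8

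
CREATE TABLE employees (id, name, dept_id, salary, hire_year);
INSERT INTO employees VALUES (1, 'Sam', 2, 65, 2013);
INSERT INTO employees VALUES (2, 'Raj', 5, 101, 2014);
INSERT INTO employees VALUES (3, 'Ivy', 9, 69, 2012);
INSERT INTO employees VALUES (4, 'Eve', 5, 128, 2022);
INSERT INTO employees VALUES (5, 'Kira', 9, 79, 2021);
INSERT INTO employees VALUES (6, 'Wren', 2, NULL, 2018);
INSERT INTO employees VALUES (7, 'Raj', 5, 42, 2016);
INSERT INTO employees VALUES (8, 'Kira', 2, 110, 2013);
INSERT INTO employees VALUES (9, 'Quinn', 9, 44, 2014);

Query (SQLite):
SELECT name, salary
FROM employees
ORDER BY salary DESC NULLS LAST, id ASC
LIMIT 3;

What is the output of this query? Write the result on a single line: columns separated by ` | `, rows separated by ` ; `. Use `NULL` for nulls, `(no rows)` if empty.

Sort by salary desc, tiebreak id asc: (128, id=4), (110, id=8), (101, id=2), (79, id=5), (69, id=3), (65, id=1) …. Take first 3.
NULLS LAST: NULL salary rows go after all non-NULL rows (among themselves ordered by id asc).

Eve | 128 ; Kira | 110 ; Raj | 101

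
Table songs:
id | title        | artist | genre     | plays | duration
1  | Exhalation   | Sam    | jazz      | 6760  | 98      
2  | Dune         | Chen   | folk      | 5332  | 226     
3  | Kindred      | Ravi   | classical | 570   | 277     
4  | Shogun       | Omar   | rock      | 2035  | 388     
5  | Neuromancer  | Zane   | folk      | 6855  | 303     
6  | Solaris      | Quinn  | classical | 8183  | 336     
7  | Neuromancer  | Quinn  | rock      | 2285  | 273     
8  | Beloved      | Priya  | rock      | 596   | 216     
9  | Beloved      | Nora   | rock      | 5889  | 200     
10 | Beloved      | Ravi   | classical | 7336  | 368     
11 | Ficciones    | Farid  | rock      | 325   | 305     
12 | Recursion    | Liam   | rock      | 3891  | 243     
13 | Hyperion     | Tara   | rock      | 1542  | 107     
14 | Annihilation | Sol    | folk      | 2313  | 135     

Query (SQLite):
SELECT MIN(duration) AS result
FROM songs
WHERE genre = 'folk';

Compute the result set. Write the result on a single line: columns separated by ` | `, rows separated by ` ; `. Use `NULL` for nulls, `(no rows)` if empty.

Rows where genre='folk' → duration values: [226, 303, 135].
MIN of non-NULL values = 135.

135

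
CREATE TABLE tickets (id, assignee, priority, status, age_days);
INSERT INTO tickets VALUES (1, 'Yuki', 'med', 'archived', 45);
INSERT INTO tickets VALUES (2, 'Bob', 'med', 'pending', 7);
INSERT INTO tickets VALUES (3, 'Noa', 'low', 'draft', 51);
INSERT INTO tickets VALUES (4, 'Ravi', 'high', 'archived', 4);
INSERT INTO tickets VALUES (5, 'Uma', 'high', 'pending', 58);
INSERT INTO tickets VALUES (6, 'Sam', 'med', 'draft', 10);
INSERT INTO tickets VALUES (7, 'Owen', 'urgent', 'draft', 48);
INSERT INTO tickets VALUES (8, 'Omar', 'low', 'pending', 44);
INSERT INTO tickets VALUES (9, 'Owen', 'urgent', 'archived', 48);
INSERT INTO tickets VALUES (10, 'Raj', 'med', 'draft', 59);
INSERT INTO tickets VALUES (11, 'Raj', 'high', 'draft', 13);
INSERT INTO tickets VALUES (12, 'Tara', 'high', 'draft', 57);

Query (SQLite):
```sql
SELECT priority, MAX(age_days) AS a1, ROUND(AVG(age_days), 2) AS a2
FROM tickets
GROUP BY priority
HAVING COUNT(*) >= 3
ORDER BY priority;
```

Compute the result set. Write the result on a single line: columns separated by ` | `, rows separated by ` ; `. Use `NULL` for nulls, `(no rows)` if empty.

Group tickets by priority.
Per group compute: MAX(age_days), ROUND(AVG(age_days), 2).
HAVING: drop groups with fewer than 3 rows.
  high: ids {4, 5, 11, 12} → MAX(age_days)=58, ROUND(AVG(age_days), 2)=33
  low: ids {3, 8} → MAX(age_days)=51, ROUND(AVG(age_days), 2)=47.5
  med: ids {1, 2, 6, 10} → MAX(age_days)=59, ROUND(AVG(age_days), 2)=30.25
  urgent: ids {7, 9} → MAX(age_days)=48, ROUND(AVG(age_days), 2)=48

high | 58 | 33 ; med | 59 | 30.25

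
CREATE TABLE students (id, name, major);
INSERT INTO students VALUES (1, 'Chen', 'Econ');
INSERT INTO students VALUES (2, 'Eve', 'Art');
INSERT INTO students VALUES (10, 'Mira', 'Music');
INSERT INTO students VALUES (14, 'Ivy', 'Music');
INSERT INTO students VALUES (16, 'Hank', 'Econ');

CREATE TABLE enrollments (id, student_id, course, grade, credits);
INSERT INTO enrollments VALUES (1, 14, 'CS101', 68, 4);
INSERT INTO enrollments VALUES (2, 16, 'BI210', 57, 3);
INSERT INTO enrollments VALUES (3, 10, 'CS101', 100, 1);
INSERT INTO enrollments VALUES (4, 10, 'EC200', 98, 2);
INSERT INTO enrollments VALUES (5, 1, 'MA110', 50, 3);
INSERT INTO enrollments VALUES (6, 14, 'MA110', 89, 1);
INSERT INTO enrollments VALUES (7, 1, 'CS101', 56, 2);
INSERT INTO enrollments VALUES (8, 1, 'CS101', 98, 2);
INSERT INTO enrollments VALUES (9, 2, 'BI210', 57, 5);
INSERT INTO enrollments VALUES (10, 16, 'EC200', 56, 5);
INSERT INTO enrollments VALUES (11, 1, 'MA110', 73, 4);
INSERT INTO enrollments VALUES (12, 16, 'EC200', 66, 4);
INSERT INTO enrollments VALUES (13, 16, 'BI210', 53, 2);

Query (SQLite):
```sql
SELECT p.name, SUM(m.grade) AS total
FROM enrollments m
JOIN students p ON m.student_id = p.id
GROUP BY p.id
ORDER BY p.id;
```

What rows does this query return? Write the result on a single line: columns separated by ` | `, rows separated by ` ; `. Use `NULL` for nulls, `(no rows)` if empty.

Chen | 277 ; Eve | 57 ; Mira | 198 ; Ivy | 157 ; Hank | 232

Join each enrollments row to its students via student_id.
Group joined rows by students.id; compute SUM(m.grade) per group.
  1: ids {5, 7, 8, 11} → SUM(m.grade)=277
  2: ids {9} → SUM(m.grade)=57
  10: ids {3, 4} → SUM(m.grade)=198
  14: ids {1, 6} → SUM(m.grade)=157
  16: ids {2, 10, 12, 13} → SUM(m.grade)=232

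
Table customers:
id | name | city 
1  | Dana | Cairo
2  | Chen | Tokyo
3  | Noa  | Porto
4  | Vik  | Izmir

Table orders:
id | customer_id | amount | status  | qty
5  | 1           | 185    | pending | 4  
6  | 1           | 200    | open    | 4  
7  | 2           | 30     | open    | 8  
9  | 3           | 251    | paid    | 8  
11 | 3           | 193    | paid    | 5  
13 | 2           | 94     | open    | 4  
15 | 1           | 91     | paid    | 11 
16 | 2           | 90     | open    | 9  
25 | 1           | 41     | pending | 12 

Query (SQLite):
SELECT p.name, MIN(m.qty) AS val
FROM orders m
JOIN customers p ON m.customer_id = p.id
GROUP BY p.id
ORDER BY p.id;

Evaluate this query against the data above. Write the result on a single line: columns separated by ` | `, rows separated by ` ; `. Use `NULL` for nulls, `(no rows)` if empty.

Join each orders row to its customers via customer_id.
Group joined rows by customers.id; compute MIN(m.qty) per group.
  1: ids {5, 6, 15, 25} → MIN(m.qty)=4
  2: ids {7, 13, 16} → MIN(m.qty)=4
  3: ids {9, 11} → MIN(m.qty)=5

Dana | 4 ; Chen | 4 ; Noa | 5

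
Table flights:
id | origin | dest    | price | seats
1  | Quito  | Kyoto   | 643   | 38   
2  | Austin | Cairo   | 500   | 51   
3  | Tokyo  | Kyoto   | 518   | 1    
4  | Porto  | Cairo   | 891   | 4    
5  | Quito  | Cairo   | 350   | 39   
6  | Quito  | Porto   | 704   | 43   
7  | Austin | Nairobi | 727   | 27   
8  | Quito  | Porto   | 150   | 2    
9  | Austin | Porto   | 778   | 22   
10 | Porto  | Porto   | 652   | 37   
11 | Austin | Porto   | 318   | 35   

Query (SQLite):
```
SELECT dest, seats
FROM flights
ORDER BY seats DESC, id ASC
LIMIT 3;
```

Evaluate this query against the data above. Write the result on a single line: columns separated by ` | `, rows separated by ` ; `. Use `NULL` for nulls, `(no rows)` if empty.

Cairo | 51 ; Porto | 43 ; Cairo | 39

Sort by seats desc, tiebreak id asc: (51, id=2), (43, id=6), (39, id=5), (38, id=1), (37, id=10), (35, id=11) …. Take first 3.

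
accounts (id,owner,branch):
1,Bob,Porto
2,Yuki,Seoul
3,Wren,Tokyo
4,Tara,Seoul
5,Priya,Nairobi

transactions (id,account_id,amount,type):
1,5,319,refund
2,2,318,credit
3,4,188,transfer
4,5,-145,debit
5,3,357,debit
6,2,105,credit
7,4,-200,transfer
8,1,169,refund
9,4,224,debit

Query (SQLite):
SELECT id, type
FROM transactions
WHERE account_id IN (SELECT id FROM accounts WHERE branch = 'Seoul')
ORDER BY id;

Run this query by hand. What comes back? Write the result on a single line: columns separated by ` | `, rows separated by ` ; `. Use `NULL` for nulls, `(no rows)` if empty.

Inner query: accounts.id where branch = 'Seoul'.
Outer: keep transactions rows whose account_id is in that set.
Inner query → {2, 4}

2 | credit ; 3 | transfer ; 6 | credit ; 7 | transfer ; 9 | debit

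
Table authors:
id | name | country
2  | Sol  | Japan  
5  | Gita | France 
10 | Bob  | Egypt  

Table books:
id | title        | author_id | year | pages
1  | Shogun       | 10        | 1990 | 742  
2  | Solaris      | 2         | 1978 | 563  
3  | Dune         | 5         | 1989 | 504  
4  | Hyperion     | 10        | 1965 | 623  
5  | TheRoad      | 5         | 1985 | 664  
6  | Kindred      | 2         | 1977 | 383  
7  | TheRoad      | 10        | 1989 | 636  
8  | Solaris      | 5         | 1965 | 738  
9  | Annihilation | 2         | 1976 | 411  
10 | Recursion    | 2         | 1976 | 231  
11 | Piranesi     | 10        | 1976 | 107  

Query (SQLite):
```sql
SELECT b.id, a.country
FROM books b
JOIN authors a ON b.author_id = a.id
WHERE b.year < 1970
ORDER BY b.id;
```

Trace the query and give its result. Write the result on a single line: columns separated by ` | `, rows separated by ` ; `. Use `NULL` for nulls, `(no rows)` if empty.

4 | Egypt ; 8 | France

Each books row matches the authors row where author_id = authors.id.
Then keep rows with b.year < 1970.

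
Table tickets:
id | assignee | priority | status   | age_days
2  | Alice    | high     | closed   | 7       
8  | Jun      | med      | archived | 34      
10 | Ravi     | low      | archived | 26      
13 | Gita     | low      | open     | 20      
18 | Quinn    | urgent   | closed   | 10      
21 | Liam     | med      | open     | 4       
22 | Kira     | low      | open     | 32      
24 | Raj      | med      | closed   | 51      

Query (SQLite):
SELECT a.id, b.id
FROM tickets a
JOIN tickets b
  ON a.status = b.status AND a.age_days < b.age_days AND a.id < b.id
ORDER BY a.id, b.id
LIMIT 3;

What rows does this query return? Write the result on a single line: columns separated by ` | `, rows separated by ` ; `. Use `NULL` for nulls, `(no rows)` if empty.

Pairs (a,b) with same status, a.age_days < b.age_days, a.id < b.id.
status groups: archived:{8,10} closed:{2,18,24} open:{13,21,22}
Ordered by (a.id, b.id); first 3.

2 | 18 ; 2 | 24 ; 13 | 22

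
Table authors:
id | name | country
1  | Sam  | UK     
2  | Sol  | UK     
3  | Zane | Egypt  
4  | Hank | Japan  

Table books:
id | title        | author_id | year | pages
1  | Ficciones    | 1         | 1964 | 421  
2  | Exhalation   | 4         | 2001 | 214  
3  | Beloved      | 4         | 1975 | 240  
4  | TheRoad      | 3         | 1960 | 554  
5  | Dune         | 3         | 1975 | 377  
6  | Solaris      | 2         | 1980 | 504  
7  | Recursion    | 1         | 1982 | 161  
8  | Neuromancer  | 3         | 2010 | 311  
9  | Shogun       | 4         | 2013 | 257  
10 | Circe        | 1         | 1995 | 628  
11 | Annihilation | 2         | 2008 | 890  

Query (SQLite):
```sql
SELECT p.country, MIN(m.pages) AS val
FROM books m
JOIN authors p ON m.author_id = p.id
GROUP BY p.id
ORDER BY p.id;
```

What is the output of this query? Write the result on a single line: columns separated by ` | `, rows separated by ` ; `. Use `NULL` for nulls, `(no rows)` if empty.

Join each books row to its authors via author_id.
Group joined rows by authors.id; compute MIN(m.pages) per group.
  1: ids {1, 7, 10} → MIN(m.pages)=161
  2: ids {6, 11} → MIN(m.pages)=504
  3: ids {4, 5, 8} → MIN(m.pages)=311
  4: ids {2, 3, 9} → MIN(m.pages)=214

UK | 161 ; UK | 504 ; Egypt | 311 ; Japan | 214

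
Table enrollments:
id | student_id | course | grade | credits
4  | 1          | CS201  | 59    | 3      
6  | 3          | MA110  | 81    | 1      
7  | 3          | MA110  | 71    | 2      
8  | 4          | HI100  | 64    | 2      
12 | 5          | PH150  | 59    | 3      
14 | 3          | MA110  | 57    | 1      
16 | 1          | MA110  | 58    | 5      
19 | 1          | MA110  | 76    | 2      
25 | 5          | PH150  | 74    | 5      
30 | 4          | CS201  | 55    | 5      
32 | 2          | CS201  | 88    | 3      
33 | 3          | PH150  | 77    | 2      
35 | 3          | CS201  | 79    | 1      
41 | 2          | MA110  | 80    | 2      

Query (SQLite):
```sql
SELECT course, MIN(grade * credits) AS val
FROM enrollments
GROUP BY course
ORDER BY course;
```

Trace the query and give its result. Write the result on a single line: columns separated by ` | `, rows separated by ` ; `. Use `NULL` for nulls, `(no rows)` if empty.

For each row compute grade * credits.
Group by course; take MIN of the expression per group.
  CS201: ids {4, 30, 32, 35} → MIN(grade * credits)=79
  HI100: ids {8} → MIN(grade * credits)=128
  MA110: ids {6, 7, 14, 16, 19, 41} → MIN(grade * credits)=57
  PH150: ids {12, 25, 33} → MIN(grade * credits)=154

CS201 | 79 ; HI100 | 128 ; MA110 | 57 ; PH150 | 154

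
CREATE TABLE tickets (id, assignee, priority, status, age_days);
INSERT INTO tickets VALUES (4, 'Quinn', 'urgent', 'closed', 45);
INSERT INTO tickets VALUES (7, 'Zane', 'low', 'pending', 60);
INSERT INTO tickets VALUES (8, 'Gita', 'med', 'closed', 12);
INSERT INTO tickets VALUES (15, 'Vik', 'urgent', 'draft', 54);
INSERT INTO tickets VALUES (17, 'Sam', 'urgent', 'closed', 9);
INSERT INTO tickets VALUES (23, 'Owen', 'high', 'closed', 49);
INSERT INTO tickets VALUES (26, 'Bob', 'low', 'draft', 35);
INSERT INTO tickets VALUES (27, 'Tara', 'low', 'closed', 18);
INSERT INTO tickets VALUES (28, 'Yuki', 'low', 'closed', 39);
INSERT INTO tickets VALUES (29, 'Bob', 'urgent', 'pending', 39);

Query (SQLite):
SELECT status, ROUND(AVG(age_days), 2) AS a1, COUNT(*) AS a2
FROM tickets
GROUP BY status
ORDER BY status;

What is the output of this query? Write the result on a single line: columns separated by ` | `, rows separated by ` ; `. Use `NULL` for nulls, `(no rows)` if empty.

closed | 28.67 | 6 ; draft | 44.5 | 2 ; pending | 49.5 | 2

Group tickets by status.
Per group compute: ROUND(AVG(age_days), 2), COUNT(*).
  closed: ids {4, 8, 17, 23, 27, 28} → ROUND(AVG(age_days), 2)=28.67, COUNT(*)=6
  draft: ids {15, 26} → ROUND(AVG(age_days), 2)=44.5, COUNT(*)=2
  pending: ids {7, 29} → ROUND(AVG(age_days), 2)=49.5, COUNT(*)=2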